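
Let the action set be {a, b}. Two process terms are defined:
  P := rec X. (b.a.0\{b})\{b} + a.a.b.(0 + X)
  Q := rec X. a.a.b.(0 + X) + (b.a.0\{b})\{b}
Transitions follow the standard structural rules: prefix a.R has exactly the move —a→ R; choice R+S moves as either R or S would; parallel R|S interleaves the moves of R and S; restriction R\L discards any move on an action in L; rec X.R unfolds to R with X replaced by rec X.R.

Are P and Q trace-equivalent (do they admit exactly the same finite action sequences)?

traces(P) = traces(Q)

LTS(P): 4 reachable states
  s0 = rec X. (b.a.0\{b})\{b} + a.a.b.(0 + X) | ··a··> s1
  s1 = a.b.(0 + (rec X. (b.a.0\{b})\{b} + a.a.b.(0 + X))) | ··a··> s2
  s2 = b.(0 + (rec X. (b.a.0\{b})\{b} + a.a.b.(0 + X))) | ··b··> s3
  s3 = 0 + (rec X. (b.a.0\{b})\{b} + a.a.b.(0 + X)) | ··a··> s1
LTS(Q): 4 reachable states
  t0 = rec X. a.a.b.(0 + X) + (b.a.0\{b})\{b} | ··a··> t1
  t1 = a.b.(0 + (rec X. a.a.b.(0 + X) + (b.a.0\{b})\{b})) | ··a··> t2
  t2 = b.(0 + (rec X. a.a.b.(0 + X) + (b.a.0\{b})\{b})) | ··b··> t3
  t3 = 0 + (rec X. a.a.b.(0 + X) + (b.a.0\{b})\{b}) | ··a··> t1
Coarsest stable partition (strong bisimilarity classes):
  B0 = {s0, s3, t0, t3}
  B1 = {s1, t1}
  B2 = {s2, t2}
s0 ∈ B0, t0 ∈ B0 → same block
Bisimilar ⇒ trace-equivalent.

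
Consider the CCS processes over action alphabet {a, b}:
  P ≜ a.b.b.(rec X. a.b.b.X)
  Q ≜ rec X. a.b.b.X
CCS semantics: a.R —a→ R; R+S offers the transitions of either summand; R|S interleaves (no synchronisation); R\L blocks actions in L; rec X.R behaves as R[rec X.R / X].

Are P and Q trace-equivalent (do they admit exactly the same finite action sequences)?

traces(P) = traces(Q)

Reachable graph of P (4 states):
  m0 = a.b.b.(rec X. a.b.b.X) ⊢ -a-> m1
  m1 = b.b.(rec X. a.b.b.X) ⊢ -b-> m2
  m2 = b.(rec X. a.b.b.X) ⊢ -b-> m3
  m3 = rec X. a.b.b.X ⊢ -a-> m1
Reachable graph of Q (3 states):
  n0 = rec X. a.b.b.X ⊢ -a-> n1
  n1 = b.b.(rec X. a.b.b.X) ⊢ -b-> n2
  n2 = b.(rec X. a.b.b.X) ⊢ -b-> n0
Bisimilarity quotient blocks:
  B0 = {m0, m3, n0}
  B1 = {m1, n1}
  B2 = {m2, n2}
m0 ∈ B0, n0 ∈ B0 → same block
Bisimilar ⇒ trace-equivalent.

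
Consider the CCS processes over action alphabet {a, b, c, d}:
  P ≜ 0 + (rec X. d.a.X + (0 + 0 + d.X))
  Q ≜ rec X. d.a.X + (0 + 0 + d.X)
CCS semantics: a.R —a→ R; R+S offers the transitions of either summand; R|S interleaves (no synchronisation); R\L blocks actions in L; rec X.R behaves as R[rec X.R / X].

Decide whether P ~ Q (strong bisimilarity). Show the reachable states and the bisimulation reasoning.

LTS(P): 3 reachable states
  m0 = 0 + (rec X. d.a.X + (0 + 0 + d.X)) :: —d→ m1, —d→ m2
  m1 = a.(rec X. d.a.X + (0 + 0 + d.X)) :: —a→ m2
  m2 = rec X. d.a.X + (0 + 0 + d.X) :: —d→ m1, —d→ m2
LTS(Q): 2 reachable states
  n0 = rec X. d.a.X + (0 + 0 + d.X) :: —d→ n0, —d→ n1
  n1 = a.(rec X. d.a.X + (0 + 0 + d.X)) :: —a→ n0
Partition-refinement fixed point:
  B0 = {m0, m2, n0}
  B1 = {m1, n1}
m0 ∈ B0, n0 ∈ B0 → same block

bisimilar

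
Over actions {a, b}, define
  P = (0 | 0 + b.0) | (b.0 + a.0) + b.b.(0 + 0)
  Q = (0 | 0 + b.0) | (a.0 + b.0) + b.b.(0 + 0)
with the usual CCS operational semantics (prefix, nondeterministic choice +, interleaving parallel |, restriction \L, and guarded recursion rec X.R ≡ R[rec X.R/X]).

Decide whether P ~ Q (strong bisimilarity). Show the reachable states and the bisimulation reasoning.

Reachable graph of P (6 states):
  p0 = (0 | 0 + b.0) | (b.0 + a.0) + b.b.(0 + 0) :: --a--▸ p1, --b--▸ p1, --b--▸ p2, --b--▸ p3
  p1 = (0 | 0 + b.0) | 0 :: --b--▸ p4
  p2 = 0 | (b.0 + a.0) :: --a--▸ p4, --b--▸ p4
  p3 = b.(0 + 0) :: --b--▸ p5
  p4 = 0 | 0 :: ∅
  p5 = 0 + 0 :: ∅
Reachable graph of Q (6 states):
  q0 = (0 | 0 + b.0) | (a.0 + b.0) + b.b.(0 + 0) :: --a--▸ q1, --b--▸ q1, --b--▸ q2, --b--▸ q3
  q1 = (0 | 0 + b.0) | 0 :: --b--▸ q4
  q2 = 0 | (a.0 + b.0) :: --a--▸ q4, --b--▸ q4
  q3 = b.(0 + 0) :: --b--▸ q5
  q4 = 0 | 0 :: ∅
  q5 = 0 + 0 :: ∅
Coarsest stable partition (strong bisimilarity classes):
  B0 = {p0, q0}
  B1 = {p1, p3, q1, q3}
  B2 = {p4, p5, q4, q5}
  B3 = {p2, q2}
p0 ∈ B0, q0 ∈ B0 → same block

YES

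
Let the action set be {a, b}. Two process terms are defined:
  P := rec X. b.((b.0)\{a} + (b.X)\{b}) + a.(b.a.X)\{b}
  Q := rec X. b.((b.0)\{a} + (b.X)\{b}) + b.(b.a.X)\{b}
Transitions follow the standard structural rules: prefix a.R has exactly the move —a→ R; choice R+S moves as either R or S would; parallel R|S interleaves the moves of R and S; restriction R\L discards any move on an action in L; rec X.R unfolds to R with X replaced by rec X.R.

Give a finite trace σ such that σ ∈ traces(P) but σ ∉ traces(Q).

Reachable graph of P (4 states):
  m0 = rec X. b.((b.0)\{a} + (b.X)\{b}) + a.(b.a.X)\{b} has moves --a--▸ m1, --b--▸ m2
  m1 = (b.a.(rec X. b.((b.0)\{a} + (b.X)\{b}) + a.(b.a.X)\{b}))\{b} has moves stopped
  m2 = (b.0)\{a} + (b.(rec X. b.((b.0)\{a} + (b.X)\{b}) + a.(b.a.X)\{b}))\{b} has moves --b--▸ m3
  m3 = 0\{a} has moves stopped
Reachable graph of Q (4 states):
  n0 = rec X. b.((b.0)\{a} + (b.X)\{b}) + b.(b.a.X)\{b} has moves --b--▸ n1, --b--▸ n2
  n1 = (b.0)\{a} + (b.(rec X. b.((b.0)\{a} + (b.X)\{b}) + b.(b.a.X)\{b}))\{b} has moves --b--▸ n3
  n2 = (b.a.(rec X. b.((b.0)\{a} + (b.X)\{b}) + b.(b.a.X)\{b}))\{b} has moves stopped
  n3 = 0\{a} has moves stopped
Trace ⟨a⟩ through P, begin at {m0}:
  step 1 (a): {m1}
  P completes σ.
Trace ⟨a⟩ through Q, begin at {n0}:
  step 1 (a): ∅ (Q stuck)

a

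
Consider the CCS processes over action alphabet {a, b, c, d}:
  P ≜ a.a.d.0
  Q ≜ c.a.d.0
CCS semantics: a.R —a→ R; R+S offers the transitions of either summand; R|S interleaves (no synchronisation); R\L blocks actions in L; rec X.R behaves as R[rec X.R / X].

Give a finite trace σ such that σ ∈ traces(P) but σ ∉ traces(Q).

a

LTS(P): 4 reachable states
  p0 = a.a.d.0 has moves —a→ p1
  p1 = a.d.0 has moves —a→ p2
  p2 = d.0 has moves —d→ p3
  p3 = 0 has moves deadlocked
LTS(Q): 4 reachable states
  q0 = c.a.d.0 has moves —c→ q1
  q1 = a.d.0 has moves —a→ q2
  q2 = d.0 has moves —d→ q3
  q3 = 0 has moves deadlocked
Trace ⟨a⟩ through P, begin at {p0}:
  [1] a ⇒ {p1}
  ✓ P
Trace ⟨a⟩ through Q, begin at {q0}:
  [1] a ⇒ ∅  — Q cannot continue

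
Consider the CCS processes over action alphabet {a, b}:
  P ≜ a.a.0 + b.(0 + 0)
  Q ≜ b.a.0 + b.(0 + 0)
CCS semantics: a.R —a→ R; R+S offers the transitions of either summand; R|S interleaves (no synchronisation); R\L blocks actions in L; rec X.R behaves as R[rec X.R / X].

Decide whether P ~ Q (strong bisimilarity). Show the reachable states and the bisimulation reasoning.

NO

Reachable graph of P (4 states):
  m0 = a.a.0 + b.(0 + 0) | ··a··> m1, ··b··> m2
  m1 = a.0 | ··a··> m3
  m2 = 0 + 0 | deadlocked
  m3 = 0 | deadlocked
Reachable graph of Q (4 states):
  n0 = b.a.0 + b.(0 + 0) | ··b··> n1, ··b··> n2
  n1 = 0 + 0 | deadlocked
  n2 = a.0 | ··a··> n3
  n3 = 0 | deadlocked
Coarsest stable partition (strong bisimilarity classes):
  B0 = {m0}
  B1 = {m2, m3, n1, n3}
  B2 = {m1, n2}
  B3 = {n0}
m0 ∈ B0, n0 ∈ B3 → different blocks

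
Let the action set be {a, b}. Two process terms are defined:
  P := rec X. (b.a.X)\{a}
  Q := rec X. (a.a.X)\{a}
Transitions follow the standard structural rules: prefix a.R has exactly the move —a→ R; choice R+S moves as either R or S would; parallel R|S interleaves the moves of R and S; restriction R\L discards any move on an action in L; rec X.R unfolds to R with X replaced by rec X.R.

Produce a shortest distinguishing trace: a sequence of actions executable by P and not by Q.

Reachable graph of P (2 states):
  p0 = rec X. (b.a.X)\{a} → --b--▸ p1
  p1 = (a.(rec X. (b.a.X)\{a}))\{a} → (no moves)
Reachable graph of Q (1 states):
  q0 = rec X. (a.a.X)\{a} → (no moves)
Executing b from P (initial set {p0}):
  after b @ step 1: {p1}
  P completes σ.
Executing b from Q (initial set {q0}):
  after b @ step 1: ∅  — Q cannot continue

b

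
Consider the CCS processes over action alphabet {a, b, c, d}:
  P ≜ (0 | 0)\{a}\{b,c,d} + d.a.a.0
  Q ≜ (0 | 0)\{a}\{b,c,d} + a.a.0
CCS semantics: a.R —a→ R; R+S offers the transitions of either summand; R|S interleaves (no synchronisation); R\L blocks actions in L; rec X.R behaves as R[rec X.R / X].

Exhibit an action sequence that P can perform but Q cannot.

d

Reachable graph of P (4 states):
  m0 = (0 | 0)\{a}\{b,c,d} + d.a.a.0 | =d=> m1
  m1 = a.a.0 | =a=> m2
  m2 = a.0 | =a=> m3
  m3 = 0 | stopped
Reachable graph of Q (3 states):
  n0 = (0 | 0)\{a}\{b,c,d} + a.a.0 | =a=> n1
  n1 = a.0 | =a=> n2
  n2 = 0 | stopped
Trace ⟨d⟩ through P, begin at {m0}:
  step 1 (d): {m1}
  — P admits the full trace.
Trace ⟨d⟩ through Q, begin at {n0}:
  step 1 (d): ∅ (Q stuck)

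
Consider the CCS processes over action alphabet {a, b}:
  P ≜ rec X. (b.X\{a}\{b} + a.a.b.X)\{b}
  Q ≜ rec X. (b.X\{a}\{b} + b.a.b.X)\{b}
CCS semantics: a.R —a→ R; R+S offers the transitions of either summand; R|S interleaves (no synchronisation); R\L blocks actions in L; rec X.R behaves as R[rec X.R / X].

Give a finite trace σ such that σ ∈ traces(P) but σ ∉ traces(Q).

LTS(P): 3 reachable states
  s0 = rec X. (b.X\{a}\{b} + a.a.b.X)\{b} → --a--▸ s1
  s1 = (a.b.(rec X. (b.X\{a}\{b} + a.a.b.X)\{b}))\{b} → --a--▸ s2
  s2 = (b.(rec X. (b.X\{a}\{b} + a.a.b.X)\{b}))\{b} → (no moves)
LTS(Q): 1 reachable states
  t0 = rec X. (b.X\{a}\{b} + b.a.b.X)\{b} → (no moves)
Run σ = ⟨a⟩ on P: start {s0}
  [1] a ⇒ {s1}
  P completes σ.
Run σ = ⟨a⟩ on Q: start {t0}
  [1] a ⇒ ∅ (Q stuck)

a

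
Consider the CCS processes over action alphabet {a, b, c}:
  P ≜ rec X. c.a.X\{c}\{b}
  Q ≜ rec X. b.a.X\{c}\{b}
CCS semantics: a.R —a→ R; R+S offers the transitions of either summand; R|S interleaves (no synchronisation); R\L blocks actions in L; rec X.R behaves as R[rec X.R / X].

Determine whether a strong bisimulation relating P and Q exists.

not bisimilar

Reachable graph of P (3 states):
  m0 = rec X. c.a.X\{c}\{b} → -c-> m1
  m1 = a.(rec X. c.a.X\{c}\{b})\{c}\{b} → -a-> m2
  m2 = (rec X. c.a.X\{c}\{b})\{c}\{b} → (no moves)
Reachable graph of Q (3 states):
  n0 = rec X. b.a.X\{c}\{b} → -b-> n1
  n1 = a.(rec X. b.a.X\{c}\{b})\{c}\{b} → -a-> n2
  n2 = (rec X. b.a.X\{c}\{b})\{c}\{b} → (no moves)
Partition-refinement fixed point:
  B0 = {m0}
  B1 = {m1, n1}
  B2 = {m2, n2}
  B3 = {n0}
m0 ∈ B0, n0 ∈ B3 → different blocks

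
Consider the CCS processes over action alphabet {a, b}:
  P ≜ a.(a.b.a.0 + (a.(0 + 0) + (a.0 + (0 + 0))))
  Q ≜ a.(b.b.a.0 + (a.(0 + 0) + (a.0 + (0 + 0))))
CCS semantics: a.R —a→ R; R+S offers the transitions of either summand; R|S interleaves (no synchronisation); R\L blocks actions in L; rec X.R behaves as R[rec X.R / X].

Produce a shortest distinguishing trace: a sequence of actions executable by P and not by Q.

aab

Reachable graph of P (6 states):
  p0 = a.(a.b.a.0 + (a.(0 + 0) + (a.0 + (0 + 0)))) | --a--▸ p1
  p1 = a.b.a.0 + (a.(0 + 0) + (a.0 + (0 + 0))) | --a--▸ p2, --a--▸ p3, --a--▸ p4
  p2 = 0 | ·
  p3 = 0 + 0 | ·
  p4 = b.a.0 | --b--▸ p5
  p5 = a.0 | --a--▸ p2
Reachable graph of Q (6 states):
  q0 = a.(b.b.a.0 + (a.(0 + 0) + (a.0 + (0 + 0)))) | --a--▸ q1
  q1 = b.b.a.0 + (a.(0 + 0) + (a.0 + (0 + 0))) | --a--▸ q2, --a--▸ q3, --b--▸ q4
  q2 = 0 | ·
  q3 = 0 + 0 | ·
  q4 = b.a.0 | --b--▸ q5
  q5 = a.0 | --a--▸ q2
Run σ = ⟨aab⟩ on P: start {p0}
  after a @ step 1: {p1}
  after a @ step 2: {p2, p3, p4}
  after b @ step 3: {p5}
  P completes σ.
Run σ = ⟨aab⟩ on Q: start {q0}
  after a @ step 1: {q1}
  after a @ step 2: {q2, q3}
  after b @ step 3: ∅ (Q stuck)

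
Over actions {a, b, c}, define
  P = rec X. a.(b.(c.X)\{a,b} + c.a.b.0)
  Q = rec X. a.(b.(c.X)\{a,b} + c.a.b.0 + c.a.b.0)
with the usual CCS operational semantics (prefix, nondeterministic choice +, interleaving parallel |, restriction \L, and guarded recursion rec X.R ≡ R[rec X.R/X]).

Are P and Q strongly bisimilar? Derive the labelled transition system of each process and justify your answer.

bisimilar

Reachable graph of P (7 states):
  u0 = rec X. a.(b.(c.X)\{a,b} + c.a.b.0) :: =a=> u1
  u1 = b.(c.(rec X. a.(b.(c.X)\{a,b} + c.a.b.0)))\{a,b} + c.a.b.0 :: =b=> u2, =c=> u3
  u2 = (c.(rec X. a.(b.(c.X)\{a,b} + c.a.b.0)))\{a,b} :: =c=> u4
  u3 = a.b.0 :: =a=> u5
  u4 = (rec X. a.(b.(c.X)\{a,b} + c.a.b.0))\{a,b} :: (no moves)
  u5 = b.0 :: =b=> u6
  u6 = 0 :: (no moves)
Reachable graph of Q (7 states):
  v0 = rec X. a.(b.(c.X)\{a,b} + c.a.b.0 + c.a.b.0) :: =a=> v1
  v1 = b.(c.(rec X. a.(b.(c.X)\{a,b} + c.a.b.0 + c.a.b.0)))\{a,b} + c.a.b.0 + c.a.b.0 :: =b=> v2, =c=> v3
  v2 = (c.(rec X. a.(b.(c.X)\{a,b} + c.a.b.0 + c.a.b.0)))\{a,b} :: =c=> v4
  v3 = a.b.0 :: =a=> v5
  v4 = (rec X. a.(b.(c.X)\{a,b} + c.a.b.0 + c.a.b.0))\{a,b} :: (no moves)
  v5 = b.0 :: =b=> v6
  v6 = 0 :: (no moves)
Partition-refinement fixed point:
  B0 = {u0, v0}
  B1 = {u1, v1}
  B2 = {u2, v2}
  B3 = {u4, u6, v4, v6}
  B4 = {u3, v3}
  B5 = {u5, v5}
u0 ∈ B0, v0 ∈ B0 → same block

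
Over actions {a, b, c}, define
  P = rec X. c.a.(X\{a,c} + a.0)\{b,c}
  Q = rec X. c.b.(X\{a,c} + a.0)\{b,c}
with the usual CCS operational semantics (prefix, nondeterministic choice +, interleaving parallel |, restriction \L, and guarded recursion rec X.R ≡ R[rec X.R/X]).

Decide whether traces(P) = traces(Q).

P's transition system — 4 states:
  p0 = rec X. c.a.(X\{a,c} + a.0)\{b,c} | —c→ p1
  p1 = a.((rec X. c.a.(X\{a,c} + a.0)\{b,c})\{a,c} + a.0)\{b,c} | —a→ p2
  p2 = ((rec X. c.a.(X\{a,c} + a.0)\{b,c})\{a,c} + a.0)\{b,c} | —a→ p3
  p3 = 0\{b,c} | ∅
Q's transition system — 4 states:
  q0 = rec X. c.b.(X\{a,c} + a.0)\{b,c} | —c→ q1
  q1 = b.((rec X. c.b.(X\{a,c} + a.0)\{b,c})\{a,c} + a.0)\{b,c} | —b→ q2
  q2 = ((rec X. c.b.(X\{a,c} + a.0)\{b,c})\{a,c} + a.0)\{b,c} | —a→ q3
  q3 = 0\{b,c} | ∅
Executing ca from P (initial set {p0}):
  after c @ step 1: {p1}
  after a @ step 2: {p2}
  — P admits the full trace.
Executing ca from Q (initial set {q0}):
  after c @ step 1: {q1}
  after a @ step 2: ∅  — Q cannot continue

traces(P) ≠ traces(Q) — witness ⟨ca⟩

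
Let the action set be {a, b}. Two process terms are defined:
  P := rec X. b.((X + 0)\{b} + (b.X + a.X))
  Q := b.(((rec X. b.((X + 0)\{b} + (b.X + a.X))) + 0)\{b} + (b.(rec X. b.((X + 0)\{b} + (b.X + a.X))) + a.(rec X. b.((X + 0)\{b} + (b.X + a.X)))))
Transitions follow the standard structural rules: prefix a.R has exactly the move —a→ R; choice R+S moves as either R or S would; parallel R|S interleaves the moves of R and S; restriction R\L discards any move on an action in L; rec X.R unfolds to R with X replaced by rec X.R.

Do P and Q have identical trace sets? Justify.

YES

P's transition system — 2 states:
  u0 = rec X. b.((X + 0)\{b} + (b.X + a.X)) → -b-> u1
  u1 = ((rec X. b.((X + 0)\{b} + (b.X + a.X))) + 0)\{b} + (b.(rec X. b.((X + 0)\{b} + (b.X + a.X))) + a.(rec X. b.((X + 0)\{b} + (b.X + a.X)))) → -a-> u0, -b-> u0
Q's transition system — 3 states:
  v0 = b.(((rec X. b.((X + 0)\{b} + (b.X + a.X))) + 0)\{b} + (b.(rec X. b.((X + 0)\{b} + (b.X + a.X))) + a.(rec X. b.((X + 0)\{b} + (b.X + a.X))))) → -b-> v1
  v1 = ((rec X. b.((X + 0)\{b} + (b.X + a.X))) + 0)\{b} + (b.(rec X. b.((X + 0)\{b} + (b.X + a.X))) + a.(rec X. b.((X + 0)\{b} + (b.X + a.X)))) → -a-> v2, -b-> v2
  v2 = rec X. b.((X + 0)\{b} + (b.X + a.X)) → -b-> v1
Partition-refinement fixed point:
  B0 = {u0, v0, v2}
  B1 = {u1, v1}
u0 ∈ B0, v0 ∈ B0 → same block
Bisimilar ⇒ trace-equivalent.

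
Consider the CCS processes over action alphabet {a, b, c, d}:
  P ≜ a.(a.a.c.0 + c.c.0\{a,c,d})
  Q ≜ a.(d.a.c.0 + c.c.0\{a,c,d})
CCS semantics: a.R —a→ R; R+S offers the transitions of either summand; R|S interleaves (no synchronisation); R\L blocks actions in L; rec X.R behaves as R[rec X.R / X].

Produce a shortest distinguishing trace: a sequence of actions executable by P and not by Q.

LTS(P): 7 reachable states
  m0 = a.(a.a.c.0 + c.c.0\{a,c,d}) | -a-> m1
  m1 = a.a.c.0 + c.c.0\{a,c,d} | -a-> m2, -c-> m3
  m2 = a.c.0 | -a-> m4
  m3 = c.0\{a,c,d} | -c-> m5
  m4 = c.0 | -c-> m6
  m5 = 0\{a,c,d} | ·
  m6 = 0 | ·
LTS(Q): 7 reachable states
  n0 = a.(d.a.c.0 + c.c.0\{a,c,d}) | -a-> n1
  n1 = d.a.c.0 + c.c.0\{a,c,d} | -c-> n2, -d-> n3
  n2 = c.0\{a,c,d} | -c-> n4
  n3 = a.c.0 | -a-> n5
  n4 = 0\{a,c,d} | ·
  n5 = c.0 | -c-> n6
  n6 = 0 | ·
Run σ = ⟨aa⟩ on P: start {m0}
  step 1 (a): {m1}
  step 2 (a): {m2}
  P completes σ.
Run σ = ⟨aa⟩ on Q: start {n0}
  step 1 (a): {n1}
  step 2 (a): ∅ (Q stuck)

aa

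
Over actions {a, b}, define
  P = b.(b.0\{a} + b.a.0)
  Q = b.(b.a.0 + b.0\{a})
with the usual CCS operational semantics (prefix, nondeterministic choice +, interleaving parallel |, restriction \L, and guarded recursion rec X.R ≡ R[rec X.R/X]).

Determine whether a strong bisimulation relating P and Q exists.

bisimilar

P's transition system — 5 states:
  p0 = b.(b.0\{a} + b.a.0) has moves --b--▸ p1
  p1 = b.0\{a} + b.a.0 has moves --b--▸ p2, --b--▸ p3
  p2 = 0\{a} has moves deadlocked
  p3 = a.0 has moves --a--▸ p4
  p4 = 0 has moves deadlocked
Q's transition system — 5 states:
  q0 = b.(b.a.0 + b.0\{a}) has moves --b--▸ q1
  q1 = b.a.0 + b.0\{a} has moves --b--▸ q2, --b--▸ q3
  q2 = 0\{a} has moves deadlocked
  q3 = a.0 has moves --a--▸ q4
  q4 = 0 has moves deadlocked
Partition-refinement fixed point:
  B0 = {p0, q0}
  B1 = {p1, q1}
  B2 = {p2, p4, q2, q4}
  B3 = {p3, q3}
p0 ∈ B0, q0 ∈ B0 → same block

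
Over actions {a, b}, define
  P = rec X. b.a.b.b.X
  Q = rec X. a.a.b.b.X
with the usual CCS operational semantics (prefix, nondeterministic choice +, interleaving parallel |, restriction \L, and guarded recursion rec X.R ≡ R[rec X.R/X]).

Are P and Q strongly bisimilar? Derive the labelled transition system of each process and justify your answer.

P's transition system — 4 states:
  p0 = rec X. b.a.b.b.X ⊢ ··b··> p1
  p1 = a.b.b.(rec X. b.a.b.b.X) ⊢ ··a··> p2
  p2 = b.b.(rec X. b.a.b.b.X) ⊢ ··b··> p3
  p3 = b.(rec X. b.a.b.b.X) ⊢ ··b··> p0
Q's transition system — 4 states:
  q0 = rec X. a.a.b.b.X ⊢ ··a··> q1
  q1 = a.b.b.(rec X. a.a.b.b.X) ⊢ ··a··> q2
  q2 = b.b.(rec X. a.a.b.b.X) ⊢ ··b··> q3
  q3 = b.(rec X. a.a.b.b.X) ⊢ ··b··> q0
Bisimilarity quotient blocks:
  B0 = {p0}
  B1 = {p1}
  B2 = {p2}
  B3 = {p3}
  B4 = {q0}
  B5 = {q1}
  B6 = {q2}
  B7 = {q3}
p0 ∈ B0, q0 ∈ B4 → different blocks

NO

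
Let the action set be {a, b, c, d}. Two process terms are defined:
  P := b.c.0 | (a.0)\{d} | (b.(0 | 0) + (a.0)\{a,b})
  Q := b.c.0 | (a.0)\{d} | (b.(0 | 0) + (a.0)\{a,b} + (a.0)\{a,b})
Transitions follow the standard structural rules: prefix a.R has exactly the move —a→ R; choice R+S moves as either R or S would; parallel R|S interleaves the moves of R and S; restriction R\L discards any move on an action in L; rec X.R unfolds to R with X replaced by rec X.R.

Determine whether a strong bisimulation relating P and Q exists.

P ~ Q

LTS(P): 12 reachable states
  u0 = b.c.0 | (a.0)\{d} | (b.(0 | 0) + (a.0)\{a,b}) → --a--▸ u1, --b--▸ u2, --b--▸ u3
  u1 = b.c.0 | 0\{d} | (b.(0 | 0) + (a.0)\{a,b}) → --b--▸ u4, --b--▸ u5
  u2 = b.c.0 | (a.0)\{d} | (0 | 0) → --a--▸ u4, --b--▸ u6
  u3 = c.0 | (a.0)\{d} | (b.(0 | 0) + (a.0)\{a,b}) → --a--▸ u5, --b--▸ u6, --c--▸ u7
  u4 = b.c.0 | 0\{d} | (0 | 0) → --b--▸ u8
  u5 = c.0 | 0\{d} | (b.(0 | 0) + (a.0)\{a,b}) → --b--▸ u8, --c--▸ u9
  u6 = c.0 | (a.0)\{d} | (0 | 0) → --a--▸ u8, --c--▸ u10
  u7 = 0 | (a.0)\{d} | (b.(0 | 0) + (a.0)\{a,b}) → --a--▸ u9, --b--▸ u10
  u8 = c.0 | 0\{d} | (0 | 0) → --c--▸ u11
  u9 = 0 | 0\{d} | (b.(0 | 0) + (a.0)\{a,b}) → --b--▸ u11
  u10 = 0 | (a.0)\{d} | (0 | 0) → --a--▸ u11
  u11 = 0 | 0\{d} | (0 | 0) → ∅
LTS(Q): 12 reachable states
  v0 = b.c.0 | (a.0)\{d} | (b.(0 | 0) + (a.0)\{a,b} + (a.0)\{a,b}) → --a--▸ v1, --b--▸ v2, --b--▸ v3
  v1 = b.c.0 | 0\{d} | (b.(0 | 0) + (a.0)\{a,b} + (a.0)\{a,b}) → --b--▸ v4, --b--▸ v5
  v2 = b.c.0 | (a.0)\{d} | (0 | 0) → --a--▸ v4, --b--▸ v6
  v3 = c.0 | (a.0)\{d} | (b.(0 | 0) + (a.0)\{a,b} + (a.0)\{a,b}) → --a--▸ v5, --b--▸ v6, --c--▸ v7
  v4 = b.c.0 | 0\{d} | (0 | 0) → --b--▸ v8
  v5 = c.0 | 0\{d} | (b.(0 | 0) + (a.0)\{a,b} + (a.0)\{a,b}) → --b--▸ v8, --c--▸ v9
  v6 = c.0 | (a.0)\{d} | (0 | 0) → --a--▸ v8, --c--▸ v10
  v7 = 0 | (a.0)\{d} | (b.(0 | 0) + (a.0)\{a,b} + (a.0)\{a,b}) → --a--▸ v9, --b--▸ v10
  v8 = c.0 | 0\{d} | (0 | 0) → --c--▸ v11
  v9 = 0 | 0\{d} | (b.(0 | 0) + (a.0)\{a,b} + (a.0)\{a,b}) → --b--▸ v11
  v10 = 0 | (a.0)\{d} | (0 | 0) → --a--▸ v11
  v11 = 0 | 0\{d} | (0 | 0) → ∅
Bisimilarity quotient blocks:
  B0 = {u0, v0}
  B1 = {u2, v2}
  B2 = {u4, v4}
  B3 = {u8, v8}
  B4 = {u11, v11}
  B5 = {u6, v6}
  B6 = {u10, v10}
  B7 = {u3, v3}
  B8 = {u5, v5}
  B9 = {u9, v9}
  B10 = {u7, v7}
  B11 = {u1, v1}
u0 ∈ B0, v0 ∈ B0 → same block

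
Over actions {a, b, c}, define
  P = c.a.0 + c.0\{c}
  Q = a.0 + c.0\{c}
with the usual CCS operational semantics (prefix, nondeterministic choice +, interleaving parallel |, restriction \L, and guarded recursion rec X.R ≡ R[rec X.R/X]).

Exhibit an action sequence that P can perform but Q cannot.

P's transition system — 4 states:
  p0 = c.a.0 + c.0\{c} → =c=> p1, =c=> p2
  p1 = 0\{c} → ·
  p2 = a.0 → =a=> p3
  p3 = 0 → ·
Q's transition system — 3 states:
  q0 = a.0 + c.0\{c} → =a=> q1, =c=> q2
  q1 = 0 → ·
  q2 = 0\{c} → ·
Trace ⟨ca⟩ through P, begin at {p0}:
  step 1 (c): {p1, p2}
  step 2 (a): {p3}
  ✓ P
Trace ⟨ca⟩ through Q, begin at {q0}:
  step 1 (c): {q2}
  step 2 (a): no successor for Q

ca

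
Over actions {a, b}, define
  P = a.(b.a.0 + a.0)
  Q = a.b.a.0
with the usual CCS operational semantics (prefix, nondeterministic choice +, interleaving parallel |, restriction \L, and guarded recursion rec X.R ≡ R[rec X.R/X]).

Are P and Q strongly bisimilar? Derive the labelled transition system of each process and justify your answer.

LTS(P): 4 reachable states
  u0 = a.(b.a.0 + a.0) | ··a··> u1
  u1 = b.a.0 + a.0 | ··a··> u2, ··b··> u3
  u2 = 0 | ·
  u3 = a.0 | ··a··> u2
LTS(Q): 4 reachable states
  v0 = a.b.a.0 | ··a··> v1
  v1 = b.a.0 | ··b··> v2
  v2 = a.0 | ··a··> v3
  v3 = 0 | ·
Coarsest stable partition (strong bisimilarity classes):
  B0 = {u0}
  B1 = {u1}
  B2 = {u2, v3}
  B3 = {u3, v2}
  B4 = {v0}
  B5 = {v1}
u0 ∈ B0, v0 ∈ B4 → different blocks

P ≁ Q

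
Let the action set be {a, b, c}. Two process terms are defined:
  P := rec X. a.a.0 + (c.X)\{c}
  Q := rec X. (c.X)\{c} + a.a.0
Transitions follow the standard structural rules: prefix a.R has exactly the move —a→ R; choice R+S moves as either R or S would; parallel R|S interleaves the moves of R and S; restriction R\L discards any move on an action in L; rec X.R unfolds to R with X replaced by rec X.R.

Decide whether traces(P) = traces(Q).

traces(P) = traces(Q)

LTS(P): 3 reachable states
  u0 = rec X. a.a.0 + (c.X)\{c} | --a--▸ u1
  u1 = a.0 | --a--▸ u2
  u2 = 0 | stopped
LTS(Q): 3 reachable states
  v0 = rec X. (c.X)\{c} + a.a.0 | --a--▸ v1
  v1 = a.0 | --a--▸ v2
  v2 = 0 | stopped
Coarsest stable partition (strong bisimilarity classes):
  B0 = {u0, v0}
  B1 = {u1, v1}
  B2 = {u2, v2}
u0 ∈ B0, v0 ∈ B0 → same block
Bisimilar ⇒ trace-equivalent.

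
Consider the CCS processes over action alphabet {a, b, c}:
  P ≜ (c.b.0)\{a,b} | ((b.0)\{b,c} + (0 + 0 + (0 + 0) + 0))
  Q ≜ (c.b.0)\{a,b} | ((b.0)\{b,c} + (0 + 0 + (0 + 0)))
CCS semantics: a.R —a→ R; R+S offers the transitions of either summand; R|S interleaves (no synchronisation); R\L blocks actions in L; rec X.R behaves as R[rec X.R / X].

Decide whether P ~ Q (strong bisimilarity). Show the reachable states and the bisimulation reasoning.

LTS(P): 2 reachable states
  s0 = (c.b.0)\{a,b} | ((b.0)\{b,c} + (0 + 0 + (0 + 0) + 0)) | ··c··> s1
  s1 = (b.0)\{a,b} | ((b.0)\{b,c} + (0 + 0 + (0 + 0) + 0)) | stopped
LTS(Q): 2 reachable states
  t0 = (c.b.0)\{a,b} | ((b.0)\{b,c} + (0 + 0 + (0 + 0))) | ··c··> t1
  t1 = (b.0)\{a,b} | ((b.0)\{b,c} + (0 + 0 + (0 + 0))) | stopped
Coarsest stable partition (strong bisimilarity classes):
  B0 = {s0, t0}
  B1 = {s1, t1}
s0 ∈ B0, t0 ∈ B0 → same block

P ~ Q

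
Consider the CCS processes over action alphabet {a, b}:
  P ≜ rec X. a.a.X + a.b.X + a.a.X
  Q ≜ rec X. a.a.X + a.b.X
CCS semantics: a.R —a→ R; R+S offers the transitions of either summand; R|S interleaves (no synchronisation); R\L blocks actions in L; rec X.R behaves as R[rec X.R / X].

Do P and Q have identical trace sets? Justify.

YES

LTS(P): 3 reachable states
  s0 = rec X. a.a.X + a.b.X + a.a.X → =a=> s1, =a=> s2
  s1 = a.(rec X. a.a.X + a.b.X + a.a.X) → =a=> s0
  s2 = b.(rec X. a.a.X + a.b.X + a.a.X) → =b=> s0
LTS(Q): 3 reachable states
  t0 = rec X. a.a.X + a.b.X → =a=> t1, =a=> t2
  t1 = a.(rec X. a.a.X + a.b.X) → =a=> t0
  t2 = b.(rec X. a.a.X + a.b.X) → =b=> t0
Bisimilarity quotient blocks:
  B0 = {s0, t0}
  B1 = {s1, t1}
  B2 = {s2, t2}
s0 ∈ B0, t0 ∈ B0 → same block
Bisimilar ⇒ trace-equivalent.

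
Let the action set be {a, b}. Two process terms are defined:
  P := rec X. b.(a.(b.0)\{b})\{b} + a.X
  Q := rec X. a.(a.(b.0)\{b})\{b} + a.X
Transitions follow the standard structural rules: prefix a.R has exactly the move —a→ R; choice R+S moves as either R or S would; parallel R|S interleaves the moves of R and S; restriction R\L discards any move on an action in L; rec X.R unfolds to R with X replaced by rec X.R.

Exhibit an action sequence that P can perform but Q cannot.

b

LTS(P): 3 reachable states
  m0 = rec X. b.(a.(b.0)\{b})\{b} + a.X has moves --a--▸ m0, --b--▸ m1
  m1 = (a.(b.0)\{b})\{b} has moves --a--▸ m2
  m2 = (b.0)\{b}\{b} has moves (no moves)
LTS(Q): 3 reachable states
  n0 = rec X. a.(a.(b.0)\{b})\{b} + a.X has moves --a--▸ n0, --a--▸ n1
  n1 = (a.(b.0)\{b})\{b} has moves --a--▸ n2
  n2 = (b.0)\{b}\{b} has moves (no moves)
Executing b from P (initial set {m0}):
  step 1 (b): {m1}
  P completes σ.
Executing b from Q (initial set {n0}):
  step 1 (b): ∅  — Q cannot continue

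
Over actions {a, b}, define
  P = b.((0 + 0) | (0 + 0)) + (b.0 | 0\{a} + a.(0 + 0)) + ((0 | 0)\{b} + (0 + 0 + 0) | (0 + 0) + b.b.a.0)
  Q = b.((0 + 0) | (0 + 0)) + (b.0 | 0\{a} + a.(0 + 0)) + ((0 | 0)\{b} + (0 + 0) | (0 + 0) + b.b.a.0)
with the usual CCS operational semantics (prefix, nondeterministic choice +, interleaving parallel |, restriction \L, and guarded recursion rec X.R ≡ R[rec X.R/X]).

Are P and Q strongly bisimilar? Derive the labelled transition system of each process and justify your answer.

bisimilar

Reachable graph of P (7 states):
  m0 = b.((0 + 0) | (0 + 0)) + (b.0 | 0\{a} + a.(0 + 0)) + ((0 | 0)\{b} + (0 + 0 + 0) | (0 + 0) + b.b.a.0) has moves -a-> m1, -b-> m2, -b-> m3, -b-> m4
  m1 = 0 + 0 has moves (no moves)
  m2 = (0 + 0) | (0 + 0) has moves (no moves)
  m3 = 0 | 0\{a} has moves (no moves)
  m4 = b.a.0 has moves -b-> m5
  m5 = a.0 has moves -a-> m6
  m6 = 0 has moves (no moves)
Reachable graph of Q (7 states):
  n0 = b.((0 + 0) | (0 + 0)) + (b.0 | 0\{a} + a.(0 + 0)) + ((0 | 0)\{b} + (0 + 0) | (0 + 0) + b.b.a.0) has moves -a-> n1, -b-> n2, -b-> n3, -b-> n4
  n1 = 0 + 0 has moves (no moves)
  n2 = (0 + 0) | (0 + 0) has moves (no moves)
  n3 = 0 | 0\{a} has moves (no moves)
  n4 = b.a.0 has moves -b-> n5
  n5 = a.0 has moves -a-> n6
  n6 = 0 has moves (no moves)
Partition-refinement fixed point:
  B0 = {m0, n0}
  B1 = {m1, m2, m3, m6, n1, n2, n3, n6}
  B2 = {m4, n4}
  B3 = {m5, n5}
m0 ∈ B0, n0 ∈ B0 → same block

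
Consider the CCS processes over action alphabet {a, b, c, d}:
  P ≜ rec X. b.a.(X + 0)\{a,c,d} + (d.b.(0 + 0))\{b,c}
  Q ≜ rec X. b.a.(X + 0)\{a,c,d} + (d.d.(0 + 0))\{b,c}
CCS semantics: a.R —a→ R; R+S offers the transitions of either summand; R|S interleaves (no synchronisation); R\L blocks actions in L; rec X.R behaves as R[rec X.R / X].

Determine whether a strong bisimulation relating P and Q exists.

P ≁ Q

LTS(P): 5 reachable states
  p0 = rec X. b.a.(X + 0)\{a,c,d} + (d.b.(0 + 0))\{b,c} :: -b-> p1, -d-> p2
  p1 = a.((rec X. b.a.(X + 0)\{a,c,d} + (d.b.(0 + 0))\{b,c}) + 0)\{a,c,d} :: -a-> p3
  p2 = (b.(0 + 0))\{b,c} :: stopped
  p3 = ((rec X. b.a.(X + 0)\{a,c,d} + (d.b.(0 + 0))\{b,c}) + 0)\{a,c,d} :: -b-> p4
  p4 = (a.((rec X. b.a.(X + 0)\{a,c,d} + (d.b.(0 + 0))\{b,c}) + 0)\{a,c,d})\{a,c,d} :: stopped
LTS(Q): 6 reachable states
  q0 = rec X. b.a.(X + 0)\{a,c,d} + (d.d.(0 + 0))\{b,c} :: -b-> q1, -d-> q2
  q1 = a.((rec X. b.a.(X + 0)\{a,c,d} + (d.d.(0 + 0))\{b,c}) + 0)\{a,c,d} :: -a-> q3
  q2 = (d.(0 + 0))\{b,c} :: -d-> q4
  q3 = ((rec X. b.a.(X + 0)\{a,c,d} + (d.d.(0 + 0))\{b,c}) + 0)\{a,c,d} :: -b-> q5
  q4 = (0 + 0)\{b,c} :: stopped
  q5 = (a.((rec X. b.a.(X + 0)\{a,c,d} + (d.d.(0 + 0))\{b,c}) + 0)\{a,c,d})\{a,c,d} :: stopped
Partition-refinement fixed point:
  B0 = {p0}
  B1 = {p2, p4, q4, q5}
  B2 = {p1, q1}
  B3 = {p3, q3}
  B4 = {q0}
  B5 = {q2}
p0 ∈ B0, q0 ∈ B4 → different blocks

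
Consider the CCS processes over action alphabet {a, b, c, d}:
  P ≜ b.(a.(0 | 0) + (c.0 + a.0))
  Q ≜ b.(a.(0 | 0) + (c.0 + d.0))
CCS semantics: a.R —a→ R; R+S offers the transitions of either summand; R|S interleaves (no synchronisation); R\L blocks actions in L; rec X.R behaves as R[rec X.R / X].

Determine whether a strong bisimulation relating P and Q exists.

P ≁ Q

P's transition system — 4 states:
  p0 = b.(a.(0 | 0) + (c.0 + a.0)) :: =b=> p1
  p1 = a.(0 | 0) + (c.0 + a.0) :: =a=> p2, =a=> p3, =c=> p2
  p2 = 0 :: ·
  p3 = 0 | 0 :: ·
Q's transition system — 4 states:
  q0 = b.(a.(0 | 0) + (c.0 + d.0)) :: =b=> q1
  q1 = a.(0 | 0) + (c.0 + d.0) :: =a=> q2, =c=> q3, =d=> q3
  q2 = 0 | 0 :: ·
  q3 = 0 :: ·
Bisimilarity quotient blocks:
  B0 = {p0}
  B1 = {p1}
  B2 = {p2, p3, q2, q3}
  B3 = {q0}
  B4 = {q1}
p0 ∈ B0, q0 ∈ B3 → different blocks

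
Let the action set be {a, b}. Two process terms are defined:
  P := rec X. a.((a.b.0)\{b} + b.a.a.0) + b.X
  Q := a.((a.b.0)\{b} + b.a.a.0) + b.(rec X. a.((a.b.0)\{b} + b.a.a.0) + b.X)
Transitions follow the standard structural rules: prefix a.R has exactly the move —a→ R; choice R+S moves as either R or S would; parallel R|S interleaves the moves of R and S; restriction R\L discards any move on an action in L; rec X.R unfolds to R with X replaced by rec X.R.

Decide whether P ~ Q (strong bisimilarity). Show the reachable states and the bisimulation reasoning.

P's transition system — 6 states:
  m0 = rec X. a.((a.b.0)\{b} + b.a.a.0) + b.X :: =a=> m1, =b=> m0
  m1 = (a.b.0)\{b} + b.a.a.0 :: =a=> m2, =b=> m3
  m2 = (b.0)\{b} :: ·
  m3 = a.a.0 :: =a=> m4
  m4 = a.0 :: =a=> m5
  m5 = 0 :: ·
Q's transition system — 7 states:
  n0 = a.((a.b.0)\{b} + b.a.a.0) + b.(rec X. a.((a.b.0)\{b} + b.a.a.0) + b.X) :: =a=> n1, =b=> n2
  n1 = (a.b.0)\{b} + b.a.a.0 :: =a=> n3, =b=> n4
  n2 = rec X. a.((a.b.0)\{b} + b.a.a.0) + b.X :: =a=> n1, =b=> n2
  n3 = (b.0)\{b} :: ·
  n4 = a.a.0 :: =a=> n5
  n5 = a.0 :: =a=> n6
  n6 = 0 :: ·
Coarsest stable partition (strong bisimilarity classes):
  B0 = {m0, n0, n2}
  B1 = {m1, n1}
  B2 = {m2, m5, n3, n6}
  B3 = {m3, n4}
  B4 = {m4, n5}
m0 ∈ B0, n0 ∈ B0 → same block

bisimilar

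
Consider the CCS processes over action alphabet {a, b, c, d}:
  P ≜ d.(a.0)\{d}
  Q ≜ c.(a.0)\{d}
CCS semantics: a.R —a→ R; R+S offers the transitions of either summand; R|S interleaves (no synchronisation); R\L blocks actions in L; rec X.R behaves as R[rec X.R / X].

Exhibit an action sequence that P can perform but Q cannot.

P's transition system — 3 states:
  m0 = d.(a.0)\{d} | —d→ m1
  m1 = (a.0)\{d} | —a→ m2
  m2 = 0\{d} | deadlocked
Q's transition system — 3 states:
  n0 = c.(a.0)\{d} | —c→ n1
  n1 = (a.0)\{d} | —a→ n2
  n2 = 0\{d} | deadlocked
Run σ = ⟨d⟩ on P: start {m0}
  [1] d ⇒ {m1}
  P completes σ.
Run σ = ⟨d⟩ on Q: start {n0}
  [1] d ⇒ no successor for Q

d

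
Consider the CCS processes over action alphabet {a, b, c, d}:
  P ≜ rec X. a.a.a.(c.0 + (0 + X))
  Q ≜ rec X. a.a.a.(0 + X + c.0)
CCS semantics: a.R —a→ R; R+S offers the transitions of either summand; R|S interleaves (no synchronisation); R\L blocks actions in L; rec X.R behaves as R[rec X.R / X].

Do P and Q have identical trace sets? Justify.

Reachable graph of P (5 states):
  m0 = rec X. a.a.a.(c.0 + (0 + X)) | =a=> m1
  m1 = a.a.(c.0 + (0 + (rec X. a.a.a.(c.0 + (0 + X))))) | =a=> m2
  m2 = a.(c.0 + (0 + (rec X. a.a.a.(c.0 + (0 + X))))) | =a=> m3
  m3 = c.0 + (0 + (rec X. a.a.a.(c.0 + (0 + X)))) | =a=> m1, =c=> m4
  m4 = 0 | deadlocked
Reachable graph of Q (5 states):
  n0 = rec X. a.a.a.(0 + X + c.0) | =a=> n1
  n1 = a.a.(0 + (rec X. a.a.a.(0 + X + c.0)) + c.0) | =a=> n2
  n2 = a.(0 + (rec X. a.a.a.(0 + X + c.0)) + c.0) | =a=> n3
  n3 = 0 + (rec X. a.a.a.(0 + X + c.0)) + c.0 | =a=> n1, =c=> n4
  n4 = 0 | deadlocked
Partition-refinement fixed point:
  B0 = {m0, n0}
  B1 = {m1, n1}
  B2 = {m2, n2}
  B3 = {m3, n3}
  B4 = {m4, n4}
m0 ∈ B0, n0 ∈ B0 → same block
Bisimilar ⇒ trace-equivalent.

YES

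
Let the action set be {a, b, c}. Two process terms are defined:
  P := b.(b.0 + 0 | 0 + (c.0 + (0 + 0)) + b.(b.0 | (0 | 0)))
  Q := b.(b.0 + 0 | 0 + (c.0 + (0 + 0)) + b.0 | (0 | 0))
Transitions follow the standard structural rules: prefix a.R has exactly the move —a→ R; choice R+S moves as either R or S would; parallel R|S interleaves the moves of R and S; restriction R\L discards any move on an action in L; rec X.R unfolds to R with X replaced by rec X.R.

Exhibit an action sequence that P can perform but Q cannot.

LTS(P): 5 reachable states
  s0 = b.(b.0 + 0 | 0 + (c.0 + (0 + 0)) + b.(b.0 | (0 | 0))) ⊢ —b→ s1
  s1 = b.0 + 0 | 0 + (c.0 + (0 + 0)) + b.(b.0 | (0 | 0)) ⊢ —b→ s2, —b→ s3, —c→ s2
  s2 = 0 ⊢ ∅
  s3 = b.0 | (0 | 0) ⊢ —b→ s4
  s4 = 0 | (0 | 0) ⊢ ∅
LTS(Q): 4 reachable states
  t0 = b.(b.0 + 0 | 0 + (c.0 + (0 + 0)) + b.0 | (0 | 0)) ⊢ —b→ t1
  t1 = b.0 + 0 | 0 + (c.0 + (0 + 0)) + b.0 | (0 | 0) ⊢ —b→ t2, —b→ t3, —c→ t2
  t2 = 0 ⊢ ∅
  t3 = 0 | (0 | 0) ⊢ ∅
Executing bbb from P (initial set {s0}):
  step 1 (b): {s1}
  step 2 (b): {s2, s3}
  step 3 (b): {s4}
  — P admits the full trace.
Executing bbb from Q (initial set {t0}):
  step 1 (b): {t1}
  step 2 (b): {t2, t3}
  step 3 (b): ∅  — Q cannot continue

bbb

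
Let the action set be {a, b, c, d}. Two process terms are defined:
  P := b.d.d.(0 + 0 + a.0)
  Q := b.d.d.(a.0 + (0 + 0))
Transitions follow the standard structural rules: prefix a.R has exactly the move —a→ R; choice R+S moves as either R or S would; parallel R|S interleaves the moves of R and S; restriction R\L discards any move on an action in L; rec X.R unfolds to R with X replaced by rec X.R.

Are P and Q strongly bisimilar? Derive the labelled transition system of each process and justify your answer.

LTS(P): 5 reachable states
  m0 = b.d.d.(0 + 0 + a.0) :: --b--▸ m1
  m1 = d.d.(0 + 0 + a.0) :: --d--▸ m2
  m2 = d.(0 + 0 + a.0) :: --d--▸ m3
  m3 = 0 + 0 + a.0 :: --a--▸ m4
  m4 = 0 :: deadlocked
LTS(Q): 5 reachable states
  n0 = b.d.d.(a.0 + (0 + 0)) :: --b--▸ n1
  n1 = d.d.(a.0 + (0 + 0)) :: --d--▸ n2
  n2 = d.(a.0 + (0 + 0)) :: --d--▸ n3
  n3 = a.0 + (0 + 0) :: --a--▸ n4
  n4 = 0 :: deadlocked
Partition-refinement fixed point:
  B0 = {m0, n0}
  B1 = {m1, n1}
  B2 = {m2, n2}
  B3 = {m3, n3}
  B4 = {m4, n4}
m0 ∈ B0, n0 ∈ B0 → same block

bisimilar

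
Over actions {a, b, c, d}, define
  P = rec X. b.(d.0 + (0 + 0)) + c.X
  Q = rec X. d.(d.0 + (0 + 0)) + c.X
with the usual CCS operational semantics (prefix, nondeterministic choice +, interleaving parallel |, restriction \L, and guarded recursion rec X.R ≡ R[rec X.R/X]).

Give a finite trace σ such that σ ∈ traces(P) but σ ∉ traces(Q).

b

Reachable graph of P (3 states):
  s0 = rec X. b.(d.0 + (0 + 0)) + c.X ⊢ =b=> s1, =c=> s0
  s1 = d.0 + (0 + 0) ⊢ =d=> s2
  s2 = 0 ⊢ stopped
Reachable graph of Q (3 states):
  t0 = rec X. d.(d.0 + (0 + 0)) + c.X ⊢ =c=> t0, =d=> t1
  t1 = d.0 + (0 + 0) ⊢ =d=> t2
  t2 = 0 ⊢ stopped
Executing b from P (initial set {s0}):
  after b @ step 1: {s1}
  P completes σ.
Executing b from Q (initial set {t0}):
  after b @ step 1: no successor for Q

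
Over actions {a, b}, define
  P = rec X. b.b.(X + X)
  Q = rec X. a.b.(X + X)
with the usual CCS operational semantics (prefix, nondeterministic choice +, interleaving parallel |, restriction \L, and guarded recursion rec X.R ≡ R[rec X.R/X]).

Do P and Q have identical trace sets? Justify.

trace-distinct — witness ⟨b⟩

P's transition system — 3 states:
  u0 = rec X. b.b.(X + X) ⊢ —b→ u1
  u1 = b.((rec X. b.b.(X + X)) + (rec X. b.b.(X + X))) ⊢ —b→ u2
  u2 = (rec X. b.b.(X + X)) + (rec X. b.b.(X + X)) ⊢ —b→ u1
Q's transition system — 3 states:
  v0 = rec X. a.b.(X + X) ⊢ —a→ v1
  v1 = b.((rec X. a.b.(X + X)) + (rec X. a.b.(X + X))) ⊢ —b→ v2
  v2 = (rec X. a.b.(X + X)) + (rec X. a.b.(X + X)) ⊢ —a→ v1
Executing b from P (initial set {u0}):
  after b @ step 1: {u1}
  — P admits the full trace.
Executing b from Q (initial set {v0}):
  after b @ step 1: ∅ (Q stuck)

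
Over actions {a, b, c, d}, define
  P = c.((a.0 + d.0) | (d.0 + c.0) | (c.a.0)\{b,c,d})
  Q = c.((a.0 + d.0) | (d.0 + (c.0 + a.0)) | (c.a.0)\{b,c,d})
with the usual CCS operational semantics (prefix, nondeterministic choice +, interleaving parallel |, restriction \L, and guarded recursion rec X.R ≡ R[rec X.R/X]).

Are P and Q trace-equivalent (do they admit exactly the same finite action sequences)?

Reachable graph of P (5 states):
  s0 = c.((a.0 + d.0) | (d.0 + c.0) | (c.a.0)\{b,c,d}) has moves -c-> s1
  s1 = (a.0 + d.0) | (d.0 + c.0) | (c.a.0)\{b,c,d} has moves -a-> s2, -c-> s3, -d-> s2, -d-> s3
  s2 = 0 | (d.0 + c.0) | (c.a.0)\{b,c,d} has moves -c-> s4, -d-> s4
  s3 = (a.0 + d.0) | 0 | (c.a.0)\{b,c,d} has moves -a-> s4, -d-> s4
  s4 = 0 | 0 | (c.a.0)\{b,c,d} has moves ·
Reachable graph of Q (5 states):
  t0 = c.((a.0 + d.0) | (d.0 + (c.0 + a.0)) | (c.a.0)\{b,c,d}) has moves -c-> t1
  t1 = (a.0 + d.0) | (d.0 + (c.0 + a.0)) | (c.a.0)\{b,c,d} has moves -a-> t2, -a-> t3, -c-> t2, -d-> t2, -d-> t3
  t2 = (a.0 + d.0) | 0 | (c.a.0)\{b,c,d} has moves -a-> t4, -d-> t4
  t3 = 0 | (d.0 + (c.0 + a.0)) | (c.a.0)\{b,c,d} has moves -a-> t4, -c-> t4, -d-> t4
  t4 = 0 | 0 | (c.a.0)\{b,c,d} has moves ·
Executing caa from Q (initial set {t0}):
  after c @ step 1: {t1}
  after a @ step 2: {t2, t3}
  after a @ step 3: {t4}
  — Q admits the full trace.
Executing caa from P (initial set {s0}):
  after c @ step 1: {s1}
  after a @ step 2: {s2}
  after a @ step 3: ∅ (P stuck)

traces(P) ≠ traces(Q) — witness ⟨caa⟩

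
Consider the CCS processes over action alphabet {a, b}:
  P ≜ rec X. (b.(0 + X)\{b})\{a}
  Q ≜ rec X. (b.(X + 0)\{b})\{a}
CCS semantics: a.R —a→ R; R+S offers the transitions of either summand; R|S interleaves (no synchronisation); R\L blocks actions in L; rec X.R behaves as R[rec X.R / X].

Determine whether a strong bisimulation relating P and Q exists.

LTS(P): 2 reachable states
  s0 = rec X. (b.(0 + X)\{b})\{a} has moves =b=> s1
  s1 = (0 + (rec X. (b.(0 + X)\{b})\{a}))\{b}\{a} has moves ∅
LTS(Q): 2 reachable states
  t0 = rec X. (b.(X + 0)\{b})\{a} has moves =b=> t1
  t1 = ((rec X. (b.(X + 0)\{b})\{a}) + 0)\{b}\{a} has moves ∅
Partition-refinement fixed point:
  B0 = {s0, t0}
  B1 = {s1, t1}
s0 ∈ B0, t0 ∈ B0 → same block

YES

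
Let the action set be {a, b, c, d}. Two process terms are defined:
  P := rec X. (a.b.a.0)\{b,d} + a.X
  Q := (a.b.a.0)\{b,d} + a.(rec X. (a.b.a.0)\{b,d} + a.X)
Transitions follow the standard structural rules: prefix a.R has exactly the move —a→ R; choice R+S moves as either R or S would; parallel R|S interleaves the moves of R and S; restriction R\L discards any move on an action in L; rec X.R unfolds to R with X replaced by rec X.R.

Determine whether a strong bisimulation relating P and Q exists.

YES

Reachable graph of P (2 states):
  m0 = rec X. (a.b.a.0)\{b,d} + a.X has moves -a-> m0, -a-> m1
  m1 = (b.a.0)\{b,d} has moves deadlocked
Reachable graph of Q (3 states):
  n0 = (a.b.a.0)\{b,d} + a.(rec X. (a.b.a.0)\{b,d} + a.X) has moves -a-> n1, -a-> n2
  n1 = (b.a.0)\{b,d} has moves deadlocked
  n2 = rec X. (a.b.a.0)\{b,d} + a.X has moves -a-> n1, -a-> n2
Bisimilarity quotient blocks:
  B0 = {m0, n0, n2}
  B1 = {m1, n1}
m0 ∈ B0, n0 ∈ B0 → same block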